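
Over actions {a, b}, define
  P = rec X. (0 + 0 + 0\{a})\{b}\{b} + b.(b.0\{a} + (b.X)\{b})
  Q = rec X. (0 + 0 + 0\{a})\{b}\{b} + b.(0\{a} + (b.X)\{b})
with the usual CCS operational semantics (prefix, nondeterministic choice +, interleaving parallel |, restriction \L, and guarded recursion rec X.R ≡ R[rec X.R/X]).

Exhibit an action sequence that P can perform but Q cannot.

bb

Reachable graph of P (3 states):
  p0 = rec X. (0 + 0 + 0\{a})\{b}\{b} + b.(b.0\{a} + (b.X)\{b}) | ··b··> p1
  p1 = b.0\{a} + (b.(rec X. (0 + 0 + 0\{a})\{b}\{b} + b.(b.0\{a} + (b.X)\{b})))\{b} | ··b··> p2
  p2 = 0\{a} | ·
Reachable graph of Q (2 states):
  q0 = rec X. (0 + 0 + 0\{a})\{b}\{b} + b.(0\{a} + (b.X)\{b}) | ··b··> q1
  q1 = 0\{a} + (b.(rec X. (0 + 0 + 0\{a})\{b}\{b} + b.(0\{a} + (b.X)\{b})))\{b} | ·
Run σ = ⟨bb⟩ on P: start {p0}
  [1] b ⇒ {p1}
  [2] b ⇒ {p2}
  P completes σ.
Run σ = ⟨bb⟩ on Q: start {q0}
  [1] b ⇒ {q1}
  [2] b ⇒ ∅  — Q cannot continue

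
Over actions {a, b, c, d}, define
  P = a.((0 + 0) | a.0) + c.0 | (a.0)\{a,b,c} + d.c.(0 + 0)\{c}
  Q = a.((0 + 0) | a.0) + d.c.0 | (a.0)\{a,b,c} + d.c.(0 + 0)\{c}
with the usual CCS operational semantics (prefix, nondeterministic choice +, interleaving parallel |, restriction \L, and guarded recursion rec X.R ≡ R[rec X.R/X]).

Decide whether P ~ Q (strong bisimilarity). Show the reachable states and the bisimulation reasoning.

Reachable graph of P (6 states):
  m0 = a.((0 + 0) | a.0) + c.0 | (a.0)\{a,b,c} + d.c.(0 + 0)\{c} has moves -a-> m1, -c-> m2, -d-> m3
  m1 = (0 + 0) | a.0 has moves -a-> m4
  m2 = 0 | (a.0)\{a,b,c} has moves (no moves)
  m3 = c.(0 + 0)\{c} has moves -c-> m5
  m4 = (0 + 0) | 0 has moves (no moves)
  m5 = (0 + 0)\{c} has moves (no moves)
Reachable graph of Q (7 states):
  n0 = a.((0 + 0) | a.0) + d.c.0 | (a.0)\{a,b,c} + d.c.(0 + 0)\{c} has moves -a-> n1, -d-> n2, -d-> n3
  n1 = (0 + 0) | a.0 has moves -a-> n4
  n2 = c.(0 + 0)\{c} has moves -c-> n5
  n3 = c.0 | (a.0)\{a,b,c} has moves -c-> n6
  n4 = (0 + 0) | 0 has moves (no moves)
  n5 = (0 + 0)\{c} has moves (no moves)
  n6 = 0 | (a.0)\{a,b,c} has moves (no moves)
Coarsest stable partition (strong bisimilarity classes):
  B0 = {m0}
  B1 = {m3, n2, n3}
  B2 = {m2, m4, m5, n4, n5, n6}
  B3 = {m1, n1}
  B4 = {n0}
m0 ∈ B0, n0 ∈ B4 → different blocks

not bisimilar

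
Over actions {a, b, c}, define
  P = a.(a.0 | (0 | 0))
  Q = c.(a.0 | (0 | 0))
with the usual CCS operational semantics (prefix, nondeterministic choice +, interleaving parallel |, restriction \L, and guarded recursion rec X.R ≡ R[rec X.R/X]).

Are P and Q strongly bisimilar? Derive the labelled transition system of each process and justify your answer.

P ≁ Q

P's transition system — 3 states:
  p0 = a.(a.0 | (0 | 0)) → —a→ p1
  p1 = a.0 | (0 | 0) → —a→ p2
  p2 = 0 | (0 | 0) → ∅
Q's transition system — 3 states:
  q0 = c.(a.0 | (0 | 0)) → —c→ q1
  q1 = a.0 | (0 | 0) → —a→ q2
  q2 = 0 | (0 | 0) → ∅
Bisimilarity quotient blocks:
  B0 = {p0}
  B1 = {p1, q1}
  B2 = {p2, q2}
  B3 = {q0}
p0 ∈ B0, q0 ∈ B3 → different blocks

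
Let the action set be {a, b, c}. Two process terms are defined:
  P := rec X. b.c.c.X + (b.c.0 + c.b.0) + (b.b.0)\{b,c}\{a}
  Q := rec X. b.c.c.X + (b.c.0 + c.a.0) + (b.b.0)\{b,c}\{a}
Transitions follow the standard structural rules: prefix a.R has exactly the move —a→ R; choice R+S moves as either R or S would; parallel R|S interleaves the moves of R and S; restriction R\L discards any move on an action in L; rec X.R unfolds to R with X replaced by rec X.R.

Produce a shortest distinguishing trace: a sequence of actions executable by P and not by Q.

cb

Reachable graph of P (6 states):
  m0 = rec X. b.c.c.X + (b.c.0 + c.b.0) + (b.b.0)\{b,c}\{a} ⊢ =b=> m1, =b=> m2, =c=> m3
  m1 = c.0 ⊢ =c=> m4
  m2 = c.c.(rec X. b.c.c.X + (b.c.0 + c.b.0) + (b.b.0)\{b,c}\{a}) ⊢ =c=> m5
  m3 = b.0 ⊢ =b=> m4
  m4 = 0 ⊢ stopped
  m5 = c.(rec X. b.c.c.X + (b.c.0 + c.b.0) + (b.b.0)\{b,c}\{a}) ⊢ =c=> m0
Reachable graph of Q (6 states):
  n0 = rec X. b.c.c.X + (b.c.0 + c.a.0) + (b.b.0)\{b,c}\{a} ⊢ =b=> n1, =b=> n2, =c=> n3
  n1 = c.0 ⊢ =c=> n4
  n2 = c.c.(rec X. b.c.c.X + (b.c.0 + c.a.0) + (b.b.0)\{b,c}\{a}) ⊢ =c=> n5
  n3 = a.0 ⊢ =a=> n4
  n4 = 0 ⊢ stopped
  n5 = c.(rec X. b.c.c.X + (b.c.0 + c.a.0) + (b.b.0)\{b,c}\{a}) ⊢ =c=> n0
Executing cb from P (initial set {m0}):
  after c @ step 1: {m3}
  after b @ step 2: {m4}
  ✓ P
Executing cb from Q (initial set {n0}):
  after c @ step 1: {n3}
  after b @ step 2: no successor for Q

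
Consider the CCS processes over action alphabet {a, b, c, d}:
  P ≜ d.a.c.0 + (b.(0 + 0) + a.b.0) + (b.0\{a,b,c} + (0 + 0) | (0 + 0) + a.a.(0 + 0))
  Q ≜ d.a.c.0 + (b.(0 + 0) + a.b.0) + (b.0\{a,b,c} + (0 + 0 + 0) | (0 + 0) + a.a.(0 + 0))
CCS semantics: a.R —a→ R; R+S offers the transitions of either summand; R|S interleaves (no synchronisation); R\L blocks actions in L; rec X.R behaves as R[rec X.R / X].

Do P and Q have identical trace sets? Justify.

P's transition system — 8 states:
  s0 = d.a.c.0 + (b.(0 + 0) + a.b.0) + (b.0\{a,b,c} + (0 + 0) | (0 + 0) + a.a.(0 + 0)) :: --a--▸ s1, --a--▸ s2, --b--▸ s3, --b--▸ s4, --d--▸ s5
  s1 = a.(0 + 0) :: --a--▸ s3
  s2 = b.0 :: --b--▸ s6
  s3 = 0 + 0 :: (no moves)
  s4 = 0\{a,b,c} :: (no moves)
  s5 = a.c.0 :: --a--▸ s7
  s6 = 0 :: (no moves)
  s7 = c.0 :: --c--▸ s6
Q's transition system — 8 states:
  t0 = d.a.c.0 + (b.(0 + 0) + a.b.0) + (b.0\{a,b,c} + (0 + 0 + 0) | (0 + 0) + a.a.(0 + 0)) :: --a--▸ t1, --a--▸ t2, --b--▸ t3, --b--▸ t4, --d--▸ t5
  t1 = a.(0 + 0) :: --a--▸ t3
  t2 = b.0 :: --b--▸ t6
  t3 = 0 + 0 :: (no moves)
  t4 = 0\{a,b,c} :: (no moves)
  t5 = a.c.0 :: --a--▸ t7
  t6 = 0 :: (no moves)
  t7 = c.0 :: --c--▸ t6
Coarsest stable partition (strong bisimilarity classes):
  B0 = {s0, t0}
  B1 = {s5, t5}
  B2 = {s7, t7}
  B3 = {s3, s4, s6, t3, t4, t6}
  B4 = {s1, t1}
  B5 = {s2, t2}
s0 ∈ B0, t0 ∈ B0 → same block
Bisimilar ⇒ trace-equivalent.

traces(P) = traces(Q)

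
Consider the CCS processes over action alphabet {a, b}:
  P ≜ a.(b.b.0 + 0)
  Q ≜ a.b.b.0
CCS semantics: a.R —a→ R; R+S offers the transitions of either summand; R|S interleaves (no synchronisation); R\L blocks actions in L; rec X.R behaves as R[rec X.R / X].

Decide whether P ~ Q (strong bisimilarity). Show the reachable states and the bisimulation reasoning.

P's transition system — 4 states:
  s0 = a.(b.b.0 + 0) | ··a··> s1
  s1 = b.b.0 + 0 | ··b··> s2
  s2 = b.0 | ··b··> s3
  s3 = 0 | stopped
Q's transition system — 4 states:
  t0 = a.b.b.0 | ··a··> t1
  t1 = b.b.0 | ··b··> t2
  t2 = b.0 | ··b··> t3
  t3 = 0 | stopped
Coarsest stable partition (strong bisimilarity classes):
  B0 = {s0, t0}
  B1 = {s1, t1}
  B2 = {s2, t2}
  B3 = {s3, t3}
s0 ∈ B0, t0 ∈ B0 → same block

YES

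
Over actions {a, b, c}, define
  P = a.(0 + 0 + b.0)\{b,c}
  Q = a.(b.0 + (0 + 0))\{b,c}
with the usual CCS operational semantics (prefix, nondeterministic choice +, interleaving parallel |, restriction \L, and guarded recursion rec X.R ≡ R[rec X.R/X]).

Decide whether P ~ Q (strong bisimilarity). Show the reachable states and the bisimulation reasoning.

bisimilar

P's transition system — 2 states:
  s0 = a.(0 + 0 + b.0)\{b,c} :: -a-> s1
  s1 = (0 + 0 + b.0)\{b,c} :: stopped
Q's transition system — 2 states:
  t0 = a.(b.0 + (0 + 0))\{b,c} :: -a-> t1
  t1 = (b.0 + (0 + 0))\{b,c} :: stopped
Partition-refinement fixed point:
  B0 = {s0, t0}
  B1 = {s1, t1}
s0 ∈ B0, t0 ∈ B0 → same block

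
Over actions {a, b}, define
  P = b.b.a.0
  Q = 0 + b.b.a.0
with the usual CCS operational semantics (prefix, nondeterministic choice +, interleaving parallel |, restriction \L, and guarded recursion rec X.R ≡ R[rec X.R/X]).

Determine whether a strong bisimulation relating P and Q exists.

P's transition system — 4 states:
  u0 = b.b.a.0 :: --b--▸ u1
  u1 = b.a.0 :: --b--▸ u2
  u2 = a.0 :: --a--▸ u3
  u3 = 0 :: stopped
Q's transition system — 4 states:
  v0 = 0 + b.b.a.0 :: --b--▸ v1
  v1 = b.a.0 :: --b--▸ v2
  v2 = a.0 :: --a--▸ v3
  v3 = 0 :: stopped
Coarsest stable partition (strong bisimilarity classes):
  B0 = {u0, v0}
  B1 = {u1, v1}
  B2 = {u2, v2}
  B3 = {u3, v3}
u0 ∈ B0, v0 ∈ B0 → same block

bisimilar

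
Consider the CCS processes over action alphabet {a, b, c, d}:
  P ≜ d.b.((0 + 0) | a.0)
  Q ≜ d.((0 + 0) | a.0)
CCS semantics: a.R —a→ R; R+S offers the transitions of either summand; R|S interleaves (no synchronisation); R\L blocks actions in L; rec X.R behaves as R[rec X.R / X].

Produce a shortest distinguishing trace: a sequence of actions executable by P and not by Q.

db

LTS(P): 4 reachable states
  m0 = d.b.((0 + 0) | a.0) :: ··d··> m1
  m1 = b.((0 + 0) | a.0) :: ··b··> m2
  m2 = (0 + 0) | a.0 :: ··a··> m3
  m3 = (0 + 0) | 0 :: (no moves)
LTS(Q): 3 reachable states
  n0 = d.((0 + 0) | a.0) :: ··d··> n1
  n1 = (0 + 0) | a.0 :: ··a··> n2
  n2 = (0 + 0) | 0 :: (no moves)
Trace ⟨db⟩ through P, begin at {m0}:
  [1] d ⇒ {m1}
  [2] b ⇒ {m2}
  P completes σ.
Trace ⟨db⟩ through Q, begin at {n0}:
  [1] d ⇒ {n1}
  [2] b ⇒ no successor for Q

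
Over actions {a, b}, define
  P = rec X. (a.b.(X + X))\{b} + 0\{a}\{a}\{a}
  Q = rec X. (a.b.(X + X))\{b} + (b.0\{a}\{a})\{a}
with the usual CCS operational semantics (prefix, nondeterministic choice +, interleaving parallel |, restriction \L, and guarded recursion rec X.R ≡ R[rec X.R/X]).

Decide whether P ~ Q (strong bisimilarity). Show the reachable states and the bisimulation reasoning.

LTS(P): 2 reachable states
  p0 = rec X. (a.b.(X + X))\{b} + 0\{a}\{a}\{a} has moves -a-> p1
  p1 = (b.((rec X. (a.b.(X + X))\{b} + 0\{a}\{a}\{a}) + (rec X. (a.b.(X + X))\{b} + 0\{a}\{a}\{a})))\{b} has moves ·
LTS(Q): 3 reachable states
  q0 = rec X. (a.b.(X + X))\{b} + (b.0\{a}\{a})\{a} has moves -a-> q1, -b-> q2
  q1 = (b.((rec X. (a.b.(X + X))\{b} + (b.0\{a}\{a})\{a}) + (rec X. (a.b.(X + X))\{b} + (b.0\{a}\{a})\{a})))\{b} has moves ·
  q2 = 0\{a}\{a}\{a} has moves ·
Bisimilarity quotient blocks:
  B0 = {p0}
  B1 = {p1, q1, q2}
  B2 = {q0}
p0 ∈ B0, q0 ∈ B2 → different blocks

P ≁ Q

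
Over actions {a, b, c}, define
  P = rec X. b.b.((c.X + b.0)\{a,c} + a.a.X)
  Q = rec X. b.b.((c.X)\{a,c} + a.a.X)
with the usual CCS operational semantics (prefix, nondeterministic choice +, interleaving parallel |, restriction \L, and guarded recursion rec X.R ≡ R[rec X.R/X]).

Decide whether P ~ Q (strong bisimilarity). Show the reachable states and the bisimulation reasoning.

P's transition system — 5 states:
  p0 = rec X. b.b.((c.X + b.0)\{a,c} + a.a.X) | —b→ p1
  p1 = b.((c.(rec X. b.b.((c.X + b.0)\{a,c} + a.a.X)) + b.0)\{a,c} + a.a.(rec X. b.b.((c.X + b.0)\{a,c} + a.a.X))) | —b→ p2
  p2 = (c.(rec X. b.b.((c.X + b.0)\{a,c} + a.a.X)) + b.0)\{a,c} + a.a.(rec X. b.b.((c.X + b.0)\{a,c} + a.a.X)) | —a→ p3, —b→ p4
  p3 = a.(rec X. b.b.((c.X + b.0)\{a,c} + a.a.X)) | —a→ p0
  p4 = 0\{a,c} | ·
Q's transition system — 4 states:
  q0 = rec X. b.b.((c.X)\{a,c} + a.a.X) | —b→ q1
  q1 = b.((c.(rec X. b.b.((c.X)\{a,c} + a.a.X)))\{a,c} + a.a.(rec X. b.b.((c.X)\{a,c} + a.a.X))) | —b→ q2
  q2 = (c.(rec X. b.b.((c.X)\{a,c} + a.a.X)))\{a,c} + a.a.(rec X. b.b.((c.X)\{a,c} + a.a.X)) | —a→ q3
  q3 = a.(rec X. b.b.((c.X)\{a,c} + a.a.X)) | —a→ q0
Bisimilarity quotient blocks:
  B0 = {p0}
  B1 = {p1}
  B2 = {p2}
  B3 = {p4}
  B4 = {p3}
  B5 = {q0}
  B6 = {q1}
  B7 = {q2}
  B8 = {q3}
p0 ∈ B0, q0 ∈ B5 → different blocks

not bisimilar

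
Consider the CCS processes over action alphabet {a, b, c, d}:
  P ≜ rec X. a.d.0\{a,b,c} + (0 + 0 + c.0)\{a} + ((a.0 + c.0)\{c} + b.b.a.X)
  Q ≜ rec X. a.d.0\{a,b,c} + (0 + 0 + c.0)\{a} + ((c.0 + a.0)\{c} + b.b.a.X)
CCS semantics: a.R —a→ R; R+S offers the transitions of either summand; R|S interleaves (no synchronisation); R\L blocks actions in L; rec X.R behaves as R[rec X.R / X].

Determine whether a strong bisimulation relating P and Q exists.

Reachable graph of P (7 states):
  u0 = rec X. a.d.0\{a,b,c} + (0 + 0 + c.0)\{a} + ((a.0 + c.0)\{c} + b.b.a.X) ⊢ -a-> u1, -a-> u2, -b-> u3, -c-> u4
  u1 = 0\{c} ⊢ (no moves)
  u2 = d.0\{a,b,c} ⊢ -d-> u5
  u3 = b.a.(rec X. a.d.0\{a,b,c} + (0 + 0 + c.0)\{a} + ((a.0 + c.0)\{c} + b.b.a.X)) ⊢ -b-> u6
  u4 = 0\{a} ⊢ (no moves)
  u5 = 0\{a,b,c} ⊢ (no moves)
  u6 = a.(rec X. a.d.0\{a,b,c} + (0 + 0 + c.0)\{a} + ((a.0 + c.0)\{c} + b.b.a.X)) ⊢ -a-> u0
Reachable graph of Q (7 states):
  v0 = rec X. a.d.0\{a,b,c} + (0 + 0 + c.0)\{a} + ((c.0 + a.0)\{c} + b.b.a.X) ⊢ -a-> v1, -a-> v2, -b-> v3, -c-> v4
  v1 = 0\{c} ⊢ (no moves)
  v2 = d.0\{a,b,c} ⊢ -d-> v5
  v3 = b.a.(rec X. a.d.0\{a,b,c} + (0 + 0 + c.0)\{a} + ((c.0 + a.0)\{c} + b.b.a.X)) ⊢ -b-> v6
  v4 = 0\{a} ⊢ (no moves)
  v5 = 0\{a,b,c} ⊢ (no moves)
  v6 = a.(rec X. a.d.0\{a,b,c} + (0 + 0 + c.0)\{a} + ((c.0 + a.0)\{c} + b.b.a.X)) ⊢ -a-> v0
Partition-refinement fixed point:
  B0 = {u0, v0}
  B1 = {u2, v2}
  B2 = {u1, u4, u5, v1, v4, v5}
  B3 = {u3, v3}
  B4 = {u6, v6}
u0 ∈ B0, v0 ∈ B0 → same block

P ~ Q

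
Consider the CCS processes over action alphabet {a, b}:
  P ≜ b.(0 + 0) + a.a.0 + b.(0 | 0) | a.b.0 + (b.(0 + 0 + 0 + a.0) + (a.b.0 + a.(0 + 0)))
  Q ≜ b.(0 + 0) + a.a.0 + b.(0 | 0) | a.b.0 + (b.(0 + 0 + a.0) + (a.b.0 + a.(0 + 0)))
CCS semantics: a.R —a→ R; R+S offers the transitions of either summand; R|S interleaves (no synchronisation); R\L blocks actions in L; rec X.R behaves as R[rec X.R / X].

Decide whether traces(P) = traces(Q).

LTS(P): 11 reachable states
  u0 = b.(0 + 0) + a.a.0 + b.(0 | 0) | a.b.0 + (b.(0 + 0 + 0 + a.0) + (a.b.0 + a.(0 + 0))) → -a-> u1, -a-> u2, -a-> u3, -a-> u4, -b-> u1, -b-> u5, -b-> u6
  u1 = 0 + 0 → stopped
  u2 = a.0 → -a-> u7
  u3 = b.(0 | 0) | b.0 → -b-> u8, -b-> u9
  u4 = b.0 → -b-> u7
  u5 = 0 + 0 + 0 + a.0 → -a-> u7
  u6 = 0 | 0 | a.b.0 → -a-> u8
  u7 = 0 → stopped
  u8 = 0 | 0 | b.0 → -b-> u10
  u9 = b.(0 | 0) | 0 → -b-> u10
  u10 = 0 | 0 | 0 → stopped
LTS(Q): 11 reachable states
  v0 = b.(0 + 0) + a.a.0 + b.(0 | 0) | a.b.0 + (b.(0 + 0 + a.0) + (a.b.0 + a.(0 + 0))) → -a-> v1, -a-> v2, -a-> v3, -a-> v4, -b-> v1, -b-> v5, -b-> v6
  v1 = 0 + 0 → stopped
  v2 = a.0 → -a-> v7
  v3 = b.(0 | 0) | b.0 → -b-> v8, -b-> v9
  v4 = b.0 → -b-> v7
  v5 = 0 + 0 + a.0 → -a-> v7
  v6 = 0 | 0 | a.b.0 → -a-> v8
  v7 = 0 → stopped
  v8 = 0 | 0 | b.0 → -b-> v10
  v9 = b.(0 | 0) | 0 → -b-> v10
  v10 = 0 | 0 | 0 → stopped
Bisimilarity quotient blocks:
  B0 = {u0, v0}
  B1 = {u3, v3}
  B2 = {u4, u8, u9, v4, v8, v9}
  B3 = {u1, u10, u7, v1, v10, v7}
  B4 = {u2, u5, v2, v5}
  B5 = {u6, v6}
u0 ∈ B0, v0 ∈ B0 → same block
Bisimilar ⇒ trace-equivalent.

trace-equivalent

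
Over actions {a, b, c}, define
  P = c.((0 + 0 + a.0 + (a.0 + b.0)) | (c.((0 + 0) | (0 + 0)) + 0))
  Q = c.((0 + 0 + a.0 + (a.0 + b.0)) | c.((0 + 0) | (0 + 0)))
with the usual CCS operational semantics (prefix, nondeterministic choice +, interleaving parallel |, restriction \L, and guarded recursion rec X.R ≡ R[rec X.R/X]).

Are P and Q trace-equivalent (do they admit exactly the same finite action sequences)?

LTS(P): 5 reachable states
  p0 = c.((0 + 0 + a.0 + (a.0 + b.0)) | (c.((0 + 0) | (0 + 0)) + 0)) has moves -c-> p1
  p1 = (0 + 0 + a.0 + (a.0 + b.0)) | (c.((0 + 0) | (0 + 0)) + 0) has moves -a-> p2, -b-> p2, -c-> p3
  p2 = 0 | (c.((0 + 0) | (0 + 0)) + 0) has moves -c-> p4
  p3 = (0 + 0 + a.0 + (a.0 + b.0)) | ((0 + 0) | (0 + 0)) has moves -a-> p4, -b-> p4
  p4 = 0 | ((0 + 0) | (0 + 0)) has moves ·
LTS(Q): 5 reachable states
  q0 = c.((0 + 0 + a.0 + (a.0 + b.0)) | c.((0 + 0) | (0 + 0))) has moves -c-> q1
  q1 = (0 + 0 + a.0 + (a.0 + b.0)) | c.((0 + 0) | (0 + 0)) has moves -a-> q2, -b-> q2, -c-> q3
  q2 = 0 | c.((0 + 0) | (0 + 0)) has moves -c-> q4
  q3 = (0 + 0 + a.0 + (a.0 + b.0)) | ((0 + 0) | (0 + 0)) has moves -a-> q4, -b-> q4
  q4 = 0 | ((0 + 0) | (0 + 0)) has moves ·
Partition-refinement fixed point:
  B0 = {p0, q0}
  B1 = {p1, q1}
  B2 = {p2, q2}
  B3 = {p4, q4}
  B4 = {p3, q3}
p0 ∈ B0, q0 ∈ B0 → same block
Bisimilar ⇒ trace-equivalent.

traces(P) = traces(Q)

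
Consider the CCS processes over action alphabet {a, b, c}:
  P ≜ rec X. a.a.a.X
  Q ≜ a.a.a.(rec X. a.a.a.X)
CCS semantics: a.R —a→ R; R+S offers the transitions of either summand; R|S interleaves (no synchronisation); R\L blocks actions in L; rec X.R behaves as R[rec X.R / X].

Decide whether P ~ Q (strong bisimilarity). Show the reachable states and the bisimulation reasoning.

Reachable graph of P (3 states):
  m0 = rec X. a.a.a.X ⊢ =a=> m1
  m1 = a.a.(rec X. a.a.a.X) ⊢ =a=> m2
  m2 = a.(rec X. a.a.a.X) ⊢ =a=> m0
Reachable graph of Q (4 states):
  n0 = a.a.a.(rec X. a.a.a.X) ⊢ =a=> n1
  n1 = a.a.(rec X. a.a.a.X) ⊢ =a=> n2
  n2 = a.(rec X. a.a.a.X) ⊢ =a=> n3
  n3 = rec X. a.a.a.X ⊢ =a=> n1
Partition-refinement fixed point:
  B0 = {m0, m1, m2, n0, n1, n2, n3}
m0 ∈ B0, n0 ∈ B0 → same block

bisimilar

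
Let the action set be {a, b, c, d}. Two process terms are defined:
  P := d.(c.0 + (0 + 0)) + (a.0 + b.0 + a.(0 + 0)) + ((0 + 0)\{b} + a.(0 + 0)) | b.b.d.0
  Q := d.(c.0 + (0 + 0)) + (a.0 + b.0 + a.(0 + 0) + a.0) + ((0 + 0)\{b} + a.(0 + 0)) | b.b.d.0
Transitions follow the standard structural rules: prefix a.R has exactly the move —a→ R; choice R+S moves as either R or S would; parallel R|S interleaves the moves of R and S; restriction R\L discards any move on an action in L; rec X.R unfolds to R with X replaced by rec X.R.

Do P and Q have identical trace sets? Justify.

traces(P) = traces(Q)

Reachable graph of P (11 states):
  m0 = d.(c.0 + (0 + 0)) + (a.0 + b.0 + a.(0 + 0)) + ((0 + 0)\{b} + a.(0 + 0)) | b.b.d.0 has moves -a-> m1, -a-> m2, -a-> m3, -b-> m2, -b-> m4, -d-> m5
  m1 = (0 + 0) | b.b.d.0 has moves -b-> m6
  m2 = 0 has moves ∅
  m3 = 0 + 0 has moves ∅
  m4 = ((0 + 0)\{b} + a.(0 + 0)) | b.d.0 has moves -a-> m6, -b-> m7
  m5 = c.0 + (0 + 0) has moves -c-> m2
  m6 = (0 + 0) | b.d.0 has moves -b-> m8
  m7 = ((0 + 0)\{b} + a.(0 + 0)) | d.0 has moves -a-> m8, -d-> m9
  m8 = (0 + 0) | d.0 has moves -d-> m10
  m9 = ((0 + 0)\{b} + a.(0 + 0)) | 0 has moves -a-> m10
  m10 = (0 + 0) | 0 has moves ∅
Reachable graph of Q (11 states):
  n0 = d.(c.0 + (0 + 0)) + (a.0 + b.0 + a.(0 + 0) + a.0) + ((0 + 0)\{b} + a.(0 + 0)) | b.b.d.0 has moves -a-> n1, -a-> n2, -a-> n3, -b-> n2, -b-> n4, -d-> n5
  n1 = (0 + 0) | b.b.d.0 has moves -b-> n6
  n2 = 0 has moves ∅
  n3 = 0 + 0 has moves ∅
  n4 = ((0 + 0)\{b} + a.(0 + 0)) | b.d.0 has moves -a-> n6, -b-> n7
  n5 = c.0 + (0 + 0) has moves -c-> n2
  n6 = (0 + 0) | b.d.0 has moves -b-> n8
  n7 = ((0 + 0)\{b} + a.(0 + 0)) | d.0 has moves -a-> n8, -d-> n9
  n8 = (0 + 0) | d.0 has moves -d-> n10
  n9 = ((0 + 0)\{b} + a.(0 + 0)) | 0 has moves -a-> n10
  n10 = (0 + 0) | 0 has moves ∅
Partition-refinement fixed point:
  B0 = {m0, n0}
  B1 = {m10, m2, m3, n10, n2, n3}
  B2 = {m5, n5}
  B3 = {m1, n1}
  B4 = {m6, n6}
  B5 = {m8, n8}
  B6 = {m4, n4}
  B7 = {m7, n7}
  B8 = {m9, n9}
m0 ∈ B0, n0 ∈ B0 → same block
Bisimilar ⇒ trace-equivalent.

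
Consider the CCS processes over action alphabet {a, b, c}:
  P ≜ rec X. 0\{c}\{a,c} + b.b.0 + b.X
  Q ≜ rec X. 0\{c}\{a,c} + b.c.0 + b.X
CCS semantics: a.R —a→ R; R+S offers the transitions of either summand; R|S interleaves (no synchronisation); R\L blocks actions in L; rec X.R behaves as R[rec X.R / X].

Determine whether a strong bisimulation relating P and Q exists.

P's transition system — 3 states:
  p0 = rec X. 0\{c}\{a,c} + b.b.0 + b.X | --b--▸ p0, --b--▸ p1
  p1 = b.0 | --b--▸ p2
  p2 = 0 | ·
Q's transition system — 3 states:
  q0 = rec X. 0\{c}\{a,c} + b.c.0 + b.X | --b--▸ q0, --b--▸ q1
  q1 = c.0 | --c--▸ q2
  q2 = 0 | ·
Bisimilarity quotient blocks:
  B0 = {p0}
  B1 = {p1}
  B2 = {p2, q2}
  B3 = {q0}
  B4 = {q1}
p0 ∈ B0, q0 ∈ B3 → different blocks

not bisimilar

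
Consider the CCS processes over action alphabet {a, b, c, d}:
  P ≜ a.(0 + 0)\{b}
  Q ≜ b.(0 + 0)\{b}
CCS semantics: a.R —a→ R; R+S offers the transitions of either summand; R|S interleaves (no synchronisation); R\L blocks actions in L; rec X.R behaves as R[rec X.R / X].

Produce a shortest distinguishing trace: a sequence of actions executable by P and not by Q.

Reachable graph of P (2 states):
  u0 = a.(0 + 0)\{b} → —a→ u1
  u1 = (0 + 0)\{b} → ·
Reachable graph of Q (2 states):
  v0 = b.(0 + 0)\{b} → —b→ v1
  v1 = (0 + 0)\{b} → ·
Executing a from P (initial set {u0}):
  after a @ step 1: {u1}
  ✓ P
Executing a from Q (initial set {v0}):
  after a @ step 1: ∅ (Q stuck)

a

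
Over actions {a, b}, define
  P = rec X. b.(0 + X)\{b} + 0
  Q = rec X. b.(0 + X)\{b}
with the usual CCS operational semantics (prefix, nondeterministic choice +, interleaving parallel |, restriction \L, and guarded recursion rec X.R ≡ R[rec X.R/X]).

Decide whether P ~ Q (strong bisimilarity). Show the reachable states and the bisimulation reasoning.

P's transition system — 2 states:
  s0 = rec X. b.(0 + X)\{b} + 0 :: --b--▸ s1
  s1 = (0 + (rec X. b.(0 + X)\{b} + 0))\{b} :: (no moves)
Q's transition system — 2 states:
  t0 = rec X. b.(0 + X)\{b} :: --b--▸ t1
  t1 = (0 + (rec X. b.(0 + X)\{b}))\{b} :: (no moves)
Partition-refinement fixed point:
  B0 = {s0, t0}
  B1 = {s1, t1}
s0 ∈ B0, t0 ∈ B0 → same block

YES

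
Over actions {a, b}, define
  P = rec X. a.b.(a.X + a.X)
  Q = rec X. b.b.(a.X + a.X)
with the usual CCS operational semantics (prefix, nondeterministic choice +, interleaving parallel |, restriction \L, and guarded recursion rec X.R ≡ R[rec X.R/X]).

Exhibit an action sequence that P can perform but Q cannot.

LTS(P): 3 reachable states
  u0 = rec X. a.b.(a.X + a.X) → =a=> u1
  u1 = b.(a.(rec X. a.b.(a.X + a.X)) + a.(rec X. a.b.(a.X + a.X))) → =b=> u2
  u2 = a.(rec X. a.b.(a.X + a.X)) + a.(rec X. a.b.(a.X + a.X)) → =a=> u0
LTS(Q): 3 reachable states
  v0 = rec X. b.b.(a.X + a.X) → =b=> v1
  v1 = b.(a.(rec X. b.b.(a.X + a.X)) + a.(rec X. b.b.(a.X + a.X))) → =b=> v2
  v2 = a.(rec X. b.b.(a.X + a.X)) + a.(rec X. b.b.(a.X + a.X)) → =a=> v0
Run σ = ⟨a⟩ on P: start {u0}
  [1] a ⇒ {u1}
  P completes σ.
Run σ = ⟨a⟩ on Q: start {v0}
  [1] a ⇒ no successor for Q

a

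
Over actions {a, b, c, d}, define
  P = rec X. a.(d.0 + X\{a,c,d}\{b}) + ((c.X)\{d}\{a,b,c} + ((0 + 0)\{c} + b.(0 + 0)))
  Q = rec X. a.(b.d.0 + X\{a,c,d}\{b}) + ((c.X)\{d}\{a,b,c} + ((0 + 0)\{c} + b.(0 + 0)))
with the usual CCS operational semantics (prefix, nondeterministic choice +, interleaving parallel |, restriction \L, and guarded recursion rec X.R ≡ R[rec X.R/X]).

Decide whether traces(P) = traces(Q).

traces(P) ≠ traces(Q) — witness ⟨ad⟩

Reachable graph of P (4 states):
  u0 = rec X. a.(d.0 + X\{a,c,d}\{b}) + ((c.X)\{d}\{a,b,c} + ((0 + 0)\{c} + b.(0 + 0))) → --a--▸ u1, --b--▸ u2
  u1 = d.0 + (rec X. a.(d.0 + X\{a,c,d}\{b}) + ((c.X)\{d}\{a,b,c} + ((0 + 0)\{c} + b.(0 + 0))))\{a,c,d}\{b} → --d--▸ u3
  u2 = 0 + 0 → ∅
  u3 = 0 → ∅
Reachable graph of Q (5 states):
  v0 = rec X. a.(b.d.0 + X\{a,c,d}\{b}) + ((c.X)\{d}\{a,b,c} + ((0 + 0)\{c} + b.(0 + 0))) → --a--▸ v1, --b--▸ v2
  v1 = b.d.0 + (rec X. a.(b.d.0 + X\{a,c,d}\{b}) + ((c.X)\{d}\{a,b,c} + ((0 + 0)\{c} + b.(0 + 0))))\{a,c,d}\{b} → --b--▸ v3
  v2 = 0 + 0 → ∅
  v3 = d.0 → --d--▸ v4
  v4 = 0 → ∅
Trace ⟨ad⟩ through P, begin at {u0}:
  step 1 (a): {u1}
  step 2 (d): {u3}
  — P admits the full trace.
Trace ⟨ad⟩ through Q, begin at {v0}:
  step 1 (a): {v1}
  step 2 (d): no successor for Q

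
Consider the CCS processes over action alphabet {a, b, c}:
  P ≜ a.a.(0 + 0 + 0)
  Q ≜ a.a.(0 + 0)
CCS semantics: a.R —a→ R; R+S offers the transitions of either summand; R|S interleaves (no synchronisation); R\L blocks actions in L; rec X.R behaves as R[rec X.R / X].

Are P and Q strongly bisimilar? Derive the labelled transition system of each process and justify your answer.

Reachable graph of P (3 states):
  p0 = a.a.(0 + 0 + 0) → ··a··> p1
  p1 = a.(0 + 0 + 0) → ··a··> p2
  p2 = 0 + 0 + 0 → (no moves)
Reachable graph of Q (3 states):
  q0 = a.a.(0 + 0) → ··a··> q1
  q1 = a.(0 + 0) → ··a··> q2
  q2 = 0 + 0 → (no moves)
Partition-refinement fixed point:
  B0 = {p0, q0}
  B1 = {p1, q1}
  B2 = {p2, q2}
p0 ∈ B0, q0 ∈ B0 → same block

P ~ Q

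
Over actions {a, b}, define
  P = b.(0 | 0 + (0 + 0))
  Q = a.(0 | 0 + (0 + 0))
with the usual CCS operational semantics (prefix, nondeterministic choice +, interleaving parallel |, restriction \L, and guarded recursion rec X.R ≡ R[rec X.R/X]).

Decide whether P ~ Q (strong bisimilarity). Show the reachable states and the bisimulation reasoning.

NO

LTS(P): 2 reachable states
  u0 = b.(0 | 0 + (0 + 0)) | =b=> u1
  u1 = 0 | 0 + (0 + 0) | ∅
LTS(Q): 2 reachable states
  v0 = a.(0 | 0 + (0 + 0)) | =a=> v1
  v1 = 0 | 0 + (0 + 0) | ∅
Coarsest stable partition (strong bisimilarity classes):
  B0 = {u0}
  B1 = {u1, v1}
  B2 = {v0}
u0 ∈ B0, v0 ∈ B2 → different blocks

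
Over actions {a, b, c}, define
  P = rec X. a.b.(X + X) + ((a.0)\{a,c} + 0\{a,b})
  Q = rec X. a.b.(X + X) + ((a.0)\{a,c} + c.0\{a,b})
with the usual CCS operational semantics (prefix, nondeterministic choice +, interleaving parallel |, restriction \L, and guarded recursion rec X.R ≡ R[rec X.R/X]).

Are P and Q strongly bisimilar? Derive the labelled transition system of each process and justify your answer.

Reachable graph of P (3 states):
  p0 = rec X. a.b.(X + X) + ((a.0)\{a,c} + 0\{a,b}) → -a-> p1
  p1 = b.((rec X. a.b.(X + X) + ((a.0)\{a,c} + 0\{a,b})) + (rec X. a.b.(X + X) + ((a.0)\{a,c} + 0\{a,b}))) → -b-> p2
  p2 = (rec X. a.b.(X + X) + ((a.0)\{a,c} + 0\{a,b})) + (rec X. a.b.(X + X) + ((a.0)\{a,c} + 0\{a,b})) → -a-> p1
Reachable graph of Q (4 states):
  q0 = rec X. a.b.(X + X) + ((a.0)\{a,c} + c.0\{a,b}) → -a-> q1, -c-> q2
  q1 = b.((rec X. a.b.(X + X) + ((a.0)\{a,c} + c.0\{a,b})) + (rec X. a.b.(X + X) + ((a.0)\{a,c} + c.0\{a,b}))) → -b-> q3
  q2 = 0\{a,b} → ∅
  q3 = (rec X. a.b.(X + X) + ((a.0)\{a,c} + c.0\{a,b})) + (rec X. a.b.(X + X) + ((a.0)\{a,c} + c.0\{a,b})) → -a-> q1, -c-> q2
Bisimilarity quotient blocks:
  B0 = {p0, p2}
  B1 = {p1}
  B2 = {q0, q3}
  B3 = {q2}
  B4 = {q1}
p0 ∈ B0, q0 ∈ B2 → different blocks

not bisimilar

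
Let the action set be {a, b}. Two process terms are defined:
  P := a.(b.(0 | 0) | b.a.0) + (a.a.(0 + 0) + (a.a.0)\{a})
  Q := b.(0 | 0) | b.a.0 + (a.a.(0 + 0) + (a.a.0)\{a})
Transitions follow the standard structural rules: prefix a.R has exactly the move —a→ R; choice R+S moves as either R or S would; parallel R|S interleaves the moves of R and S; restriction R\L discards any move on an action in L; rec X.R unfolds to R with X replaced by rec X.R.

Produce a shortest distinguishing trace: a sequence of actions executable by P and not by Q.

ab

Reachable graph of P (9 states):
  s0 = a.(b.(0 | 0) | b.a.0) + (a.a.(0 + 0) + (a.a.0)\{a}) | =a=> s1, =a=> s2
  s1 = a.(0 + 0) | =a=> s3
  s2 = b.(0 | 0) | b.a.0 | =b=> s4, =b=> s5
  s3 = 0 + 0 | ∅
  s4 = 0 | 0 | b.a.0 | =b=> s6
  s5 = b.(0 | 0) | a.0 | =a=> s7, =b=> s6
  s6 = 0 | 0 | a.0 | =a=> s8
  s7 = b.(0 | 0) | 0 | =b=> s8
  s8 = 0 | 0 | 0 | ∅
Reachable graph of Q (8 states):
  t0 = b.(0 | 0) | b.a.0 + (a.a.(0 + 0) + (a.a.0)\{a}) | =a=> t1, =b=> t2, =b=> t3
  t1 = a.(0 + 0) | =a=> t4
  t2 = 0 | 0 | b.a.0 | =b=> t5
  t3 = b.(0 | 0) | a.0 | =a=> t6, =b=> t5
  t4 = 0 + 0 | ∅
  t5 = 0 | 0 | a.0 | =a=> t7
  t6 = b.(0 | 0) | 0 | =b=> t7
  t7 = 0 | 0 | 0 | ∅
Trace ⟨ab⟩ through P, begin at {s0}:
  [1] a ⇒ {s1, s2}
  [2] b ⇒ {s4, s5}
  — P admits the full trace.
Trace ⟨ab⟩ through Q, begin at {t0}:
  [1] a ⇒ {t1}
  [2] b ⇒ ∅ (Q stuck)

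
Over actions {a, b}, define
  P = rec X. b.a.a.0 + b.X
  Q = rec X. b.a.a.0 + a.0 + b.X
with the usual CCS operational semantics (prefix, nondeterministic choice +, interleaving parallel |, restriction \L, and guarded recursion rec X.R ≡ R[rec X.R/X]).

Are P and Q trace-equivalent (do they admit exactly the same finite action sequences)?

P's transition system — 4 states:
  p0 = rec X. b.a.a.0 + b.X → --b--▸ p0, --b--▸ p1
  p1 = a.a.0 → --a--▸ p2
  p2 = a.0 → --a--▸ p3
  p3 = 0 → ∅
Q's transition system — 4 states:
  q0 = rec X. b.a.a.0 + a.0 + b.X → --a--▸ q1, --b--▸ q0, --b--▸ q2
  q1 = 0 → ∅
  q2 = a.a.0 → --a--▸ q3
  q3 = a.0 → --a--▸ q1
Executing a from Q (initial set {q0}):
  [1] a ⇒ {q1}
  Q completes σ.
Executing a from P (initial set {p0}):
  [1] a ⇒ ∅  — P cannot continue

traces(P) ≠ traces(Q) — witness ⟨a⟩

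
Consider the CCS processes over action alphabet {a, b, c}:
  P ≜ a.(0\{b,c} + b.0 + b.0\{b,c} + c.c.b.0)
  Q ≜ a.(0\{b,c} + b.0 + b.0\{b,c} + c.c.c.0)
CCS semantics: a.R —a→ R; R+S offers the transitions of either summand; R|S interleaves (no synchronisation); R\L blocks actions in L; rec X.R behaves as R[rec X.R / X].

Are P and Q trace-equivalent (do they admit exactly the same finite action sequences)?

traces(P) ≠ traces(Q) — witness ⟨accb⟩

Reachable graph of P (6 states):
  u0 = a.(0\{b,c} + b.0 + b.0\{b,c} + c.c.b.0) | =a=> u1
  u1 = 0\{b,c} + b.0 + b.0\{b,c} + c.c.b.0 | =b=> u2, =b=> u3, =c=> u4
  u2 = 0 | ·
  u3 = 0\{b,c} | ·
  u4 = c.b.0 | =c=> u5
  u5 = b.0 | =b=> u2
Reachable graph of Q (6 states):
  v0 = a.(0\{b,c} + b.0 + b.0\{b,c} + c.c.c.0) | =a=> v1
  v1 = 0\{b,c} + b.0 + b.0\{b,c} + c.c.c.0 | =b=> v2, =b=> v3, =c=> v4
  v2 = 0 | ·
  v3 = 0\{b,c} | ·
  v4 = c.c.0 | =c=> v5
  v5 = c.0 | =c=> v2
Trace ⟨accb⟩ through P, begin at {u0}:
  after a @ step 1: {u1}
  after c @ step 2: {u4}
  after c @ step 3: {u5}
  after b @ step 4: {u2}
  — P admits the full trace.
Trace ⟨accb⟩ through Q, begin at {v0}:
  after a @ step 1: {v1}
  after c @ step 2: {v4}
  after c @ step 3: {v5}
  after b @ step 4: ∅  — Q cannot continue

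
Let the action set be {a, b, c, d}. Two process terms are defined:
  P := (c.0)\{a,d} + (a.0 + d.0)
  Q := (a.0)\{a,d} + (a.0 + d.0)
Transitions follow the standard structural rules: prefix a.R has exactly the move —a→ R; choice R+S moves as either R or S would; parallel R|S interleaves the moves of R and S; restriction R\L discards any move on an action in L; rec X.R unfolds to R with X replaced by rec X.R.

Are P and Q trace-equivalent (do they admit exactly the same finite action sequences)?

Reachable graph of P (3 states):
  m0 = (c.0)\{a,d} + (a.0 + d.0) :: --a--▸ m1, --c--▸ m2, --d--▸ m1
  m1 = 0 :: stopped
  m2 = 0\{a,d} :: stopped
Reachable graph of Q (2 states):
  n0 = (a.0)\{a,d} + (a.0 + d.0) :: --a--▸ n1, --d--▸ n1
  n1 = 0 :: stopped
Executing c from P (initial set {m0}):
  [1] c ⇒ {m2}
  — P admits the full trace.
Executing c from Q (initial set {n0}):
  [1] c ⇒ ∅ (Q stuck)

trace-distinct — witness ⟨c⟩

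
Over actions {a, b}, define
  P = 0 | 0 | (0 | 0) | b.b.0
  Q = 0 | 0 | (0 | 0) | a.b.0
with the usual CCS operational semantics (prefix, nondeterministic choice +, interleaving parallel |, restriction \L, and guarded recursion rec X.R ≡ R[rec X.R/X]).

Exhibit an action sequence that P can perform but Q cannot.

P's transition system — 3 states:
  s0 = 0 | 0 | (0 | 0) | b.b.0 ⊢ -b-> s1
  s1 = 0 | 0 | (0 | 0) | b.0 ⊢ -b-> s2
  s2 = 0 | 0 | (0 | 0) | 0 ⊢ ∅
Q's transition system — 3 states:
  t0 = 0 | 0 | (0 | 0) | a.b.0 ⊢ -a-> t1
  t1 = 0 | 0 | (0 | 0) | b.0 ⊢ -b-> t2
  t2 = 0 | 0 | (0 | 0) | 0 ⊢ ∅
Run σ = ⟨b⟩ on P: start {s0}
  [1] b ⇒ {s1}
  ✓ P
Run σ = ⟨b⟩ on Q: start {t0}
  [1] b ⇒ no successor for Q

b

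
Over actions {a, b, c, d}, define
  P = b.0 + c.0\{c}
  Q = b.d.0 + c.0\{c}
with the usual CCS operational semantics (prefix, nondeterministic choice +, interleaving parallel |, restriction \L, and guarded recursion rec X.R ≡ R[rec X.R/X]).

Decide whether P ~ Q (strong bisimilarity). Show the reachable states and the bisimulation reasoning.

P's transition system — 3 states:
  u0 = b.0 + c.0\{c} ⊢ =b=> u1, =c=> u2
  u1 = 0 ⊢ ∅
  u2 = 0\{c} ⊢ ∅
Q's transition system — 4 states:
  v0 = b.d.0 + c.0\{c} ⊢ =b=> v1, =c=> v2
  v1 = d.0 ⊢ =d=> v3
  v2 = 0\{c} ⊢ ∅
  v3 = 0 ⊢ ∅
Bisimilarity quotient blocks:
  B0 = {u0}
  B1 = {u1, u2, v2, v3}
  B2 = {v0}
  B3 = {v1}
u0 ∈ B0, v0 ∈ B2 → different blocks

not bisimilar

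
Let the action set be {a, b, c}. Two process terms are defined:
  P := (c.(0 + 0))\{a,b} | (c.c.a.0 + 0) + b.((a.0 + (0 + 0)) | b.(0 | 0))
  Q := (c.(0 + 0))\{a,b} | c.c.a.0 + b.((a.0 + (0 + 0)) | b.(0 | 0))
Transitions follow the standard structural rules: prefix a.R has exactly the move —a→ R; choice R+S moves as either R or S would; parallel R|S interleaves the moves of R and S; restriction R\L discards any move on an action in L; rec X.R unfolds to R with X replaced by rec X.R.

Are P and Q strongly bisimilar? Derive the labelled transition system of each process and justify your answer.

Reachable graph of P (12 states):
  s0 = (c.(0 + 0))\{a,b} | (c.c.a.0 + 0) + b.((a.0 + (0 + 0)) | b.(0 | 0)) :: ··b··> s1, ··c··> s2, ··c··> s3
  s1 = (a.0 + (0 + 0)) | b.(0 | 0) :: ··a··> s4, ··b··> s5
  s2 = (0 + 0)\{a,b} | (c.c.a.0 + 0) :: ··c··> s6
  s3 = (c.(0 + 0))\{a,b} | c.a.0 :: ··c··> s6, ··c··> s7
  s4 = 0 | b.(0 | 0) :: ··b··> s8
  s5 = (a.0 + (0 + 0)) | (0 | 0) :: ··a··> s8
  s6 = (0 + 0)\{a,b} | c.a.0 :: ··c··> s9
  s7 = (c.(0 + 0))\{a,b} | a.0 :: ··a··> s10, ··c··> s9
  s8 = 0 | (0 | 0) :: (no moves)
  s9 = (0 + 0)\{a,b} | a.0 :: ··a··> s11
  s10 = (c.(0 + 0))\{a,b} | 0 :: ··c··> s11
  s11 = (0 + 0)\{a,b} | 0 :: (no moves)
Reachable graph of Q (12 states):
  t0 = (c.(0 + 0))\{a,b} | c.c.a.0 + b.((a.0 + (0 + 0)) | b.(0 | 0)) :: ··b··> t1, ··c··> t2, ··c··> t3
  t1 = (a.0 + (0 + 0)) | b.(0 | 0) :: ··a··> t4, ··b··> t5
  t2 = (0 + 0)\{a,b} | c.c.a.0 :: ··c··> t6
  t3 = (c.(0 + 0))\{a,b} | c.a.0 :: ··c··> t6, ··c··> t7
  t4 = 0 | b.(0 | 0) :: ··b··> t8
  t5 = (a.0 + (0 + 0)) | (0 | 0) :: ··a··> t8
  t6 = (0 + 0)\{a,b} | c.a.0 :: ··c··> t9
  t7 = (c.(0 + 0))\{a,b} | a.0 :: ··a··> t10, ··c··> t9
  t8 = 0 | (0 | 0) :: (no moves)
  t9 = (0 + 0)\{a,b} | a.0 :: ··a··> t11
  t10 = (c.(0 + 0))\{a,b} | 0 :: ··c··> t11
  t11 = (0 + 0)\{a,b} | 0 :: (no moves)
Coarsest stable partition (strong bisimilarity classes):
  B0 = {s0, t0}
  B1 = {s3, t3}
  B2 = {s7, t7}
  B3 = {s5, s9, t5, t9}
  B4 = {s11, s8, t11, t8}
  B5 = {s10, t10}
  B6 = {s6, t6}
  B7 = {s1, t1}
  B8 = {s4, t4}
  B9 = {s2, t2}
s0 ∈ B0, t0 ∈ B0 → same block

P ~ Q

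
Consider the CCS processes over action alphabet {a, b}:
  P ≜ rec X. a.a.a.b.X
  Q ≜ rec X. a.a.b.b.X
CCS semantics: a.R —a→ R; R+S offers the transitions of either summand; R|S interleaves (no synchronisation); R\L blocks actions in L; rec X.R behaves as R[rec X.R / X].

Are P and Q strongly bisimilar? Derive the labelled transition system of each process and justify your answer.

NO

P's transition system — 4 states:
  u0 = rec X. a.a.a.b.X :: -a-> u1
  u1 = a.a.b.(rec X. a.a.a.b.X) :: -a-> u2
  u2 = a.b.(rec X. a.a.a.b.X) :: -a-> u3
  u3 = b.(rec X. a.a.a.b.X) :: -b-> u0
Q's transition system — 4 states:
  v0 = rec X. a.a.b.b.X :: -a-> v1
  v1 = a.b.b.(rec X. a.a.b.b.X) :: -a-> v2
  v2 = b.b.(rec X. a.a.b.b.X) :: -b-> v3
  v3 = b.(rec X. a.a.b.b.X) :: -b-> v0
Coarsest stable partition (strong bisimilarity classes):
  B0 = {u0}
  B1 = {u1}
  B2 = {u2}
  B3 = {u3}
  B4 = {v0}
  B5 = {v1}
  B6 = {v2}
  B7 = {v3}
u0 ∈ B0, v0 ∈ B4 → different blocks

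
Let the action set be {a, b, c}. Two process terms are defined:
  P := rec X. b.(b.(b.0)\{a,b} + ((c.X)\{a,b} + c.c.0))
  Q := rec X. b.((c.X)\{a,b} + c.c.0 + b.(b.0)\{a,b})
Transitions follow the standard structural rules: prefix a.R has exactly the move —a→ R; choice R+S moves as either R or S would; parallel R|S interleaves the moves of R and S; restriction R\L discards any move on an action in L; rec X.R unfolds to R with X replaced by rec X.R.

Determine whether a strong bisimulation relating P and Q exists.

P's transition system — 6 states:
  m0 = rec X. b.(b.(b.0)\{a,b} + ((c.X)\{a,b} + c.c.0)) has moves --b--▸ m1
  m1 = b.(b.0)\{a,b} + ((c.(rec X. b.(b.(b.0)\{a,b} + ((c.X)\{a,b} + c.c.0))))\{a,b} + c.c.0) has moves --b--▸ m2, --c--▸ m3, --c--▸ m4
  m2 = (b.0)\{a,b} has moves stopped
  m3 = (rec X. b.(b.(b.0)\{a,b} + ((c.X)\{a,b} + c.c.0)))\{a,b} has moves stopped
  m4 = c.0 has moves --c--▸ m5
  m5 = 0 has moves stopped
Q's transition system — 6 states:
  n0 = rec X. b.((c.X)\{a,b} + c.c.0 + b.(b.0)\{a,b}) has moves --b--▸ n1
  n1 = (c.(rec X. b.((c.X)\{a,b} + c.c.0 + b.(b.0)\{a,b})))\{a,b} + c.c.0 + b.(b.0)\{a,b} has moves --b--▸ n2, --c--▸ n3, --c--▸ n4
  n2 = (b.0)\{a,b} has moves stopped
  n3 = (rec X. b.((c.X)\{a,b} + c.c.0 + b.(b.0)\{a,b}))\{a,b} has moves stopped
  n4 = c.0 has moves --c--▸ n5
  n5 = 0 has moves stopped
Bisimilarity quotient blocks:
  B0 = {m0, n0}
  B1 = {m1, n1}
  B2 = {m4, n4}
  B3 = {m2, m3, m5, n2, n3, n5}
m0 ∈ B0, n0 ∈ B0 → same block

P ~ Q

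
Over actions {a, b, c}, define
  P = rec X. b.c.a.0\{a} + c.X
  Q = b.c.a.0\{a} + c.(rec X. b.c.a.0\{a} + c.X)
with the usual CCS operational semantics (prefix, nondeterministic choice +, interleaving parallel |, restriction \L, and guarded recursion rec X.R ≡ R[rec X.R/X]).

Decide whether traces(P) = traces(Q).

Reachable graph of P (4 states):
  u0 = rec X. b.c.a.0\{a} + c.X ⊢ -b-> u1, -c-> u0
  u1 = c.a.0\{a} ⊢ -c-> u2
  u2 = a.0\{a} ⊢ -a-> u3
  u3 = 0\{a} ⊢ ·
Reachable graph of Q (5 states):
  v0 = b.c.a.0\{a} + c.(rec X. b.c.a.0\{a} + c.X) ⊢ -b-> v1, -c-> v2
  v1 = c.a.0\{a} ⊢ -c-> v3
  v2 = rec X. b.c.a.0\{a} + c.X ⊢ -b-> v1, -c-> v2
  v3 = a.0\{a} ⊢ -a-> v4
  v4 = 0\{a} ⊢ ·
Bisimilarity quotient blocks:
  B0 = {u0, v0, v2}
  B1 = {u1, v1}
  B2 = {u2, v3}
  B3 = {u3, v4}
u0 ∈ B0, v0 ∈ B0 → same block
Bisimilar ⇒ trace-equivalent.

trace-equivalent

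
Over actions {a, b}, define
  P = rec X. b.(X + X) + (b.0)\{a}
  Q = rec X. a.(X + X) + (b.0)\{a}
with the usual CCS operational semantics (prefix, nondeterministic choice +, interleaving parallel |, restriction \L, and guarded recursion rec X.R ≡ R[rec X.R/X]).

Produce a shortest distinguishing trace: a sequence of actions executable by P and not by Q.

bb

P's transition system — 3 states:
  p0 = rec X. b.(X + X) + (b.0)\{a} has moves =b=> p1, =b=> p2
  p1 = (rec X. b.(X + X) + (b.0)\{a}) + (rec X. b.(X + X) + (b.0)\{a}) has moves =b=> p1, =b=> p2
  p2 = 0\{a} has moves ·
Q's transition system — 3 states:
  q0 = rec X. a.(X + X) + (b.0)\{a} has moves =a=> q1, =b=> q2
  q1 = (rec X. a.(X + X) + (b.0)\{a}) + (rec X. a.(X + X) + (b.0)\{a}) has moves =a=> q1, =b=> q2
  q2 = 0\{a} has moves ·
Executing bb from P (initial set {p0}):
  step 1 (b): {p1, p2}
  step 2 (b): {p1, p2}
  — P admits the full trace.
Executing bb from Q (initial set {q0}):
  step 1 (b): {q2}
  step 2 (b): ∅ (Q stuck)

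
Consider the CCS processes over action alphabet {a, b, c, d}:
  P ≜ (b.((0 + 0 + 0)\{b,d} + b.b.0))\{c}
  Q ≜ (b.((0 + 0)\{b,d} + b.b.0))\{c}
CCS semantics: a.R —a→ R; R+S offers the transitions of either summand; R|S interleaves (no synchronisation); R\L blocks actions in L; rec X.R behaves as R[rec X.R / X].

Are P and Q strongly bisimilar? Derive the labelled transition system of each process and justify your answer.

bisimilar

P's transition system — 4 states:
  p0 = (b.((0 + 0 + 0)\{b,d} + b.b.0))\{c} :: =b=> p1
  p1 = ((0 + 0 + 0)\{b,d} + b.b.0)\{c} :: =b=> p2
  p2 = (b.0)\{c} :: =b=> p3
  p3 = 0\{c} :: (no moves)
Q's transition system — 4 states:
  q0 = (b.((0 + 0)\{b,d} + b.b.0))\{c} :: =b=> q1
  q1 = ((0 + 0)\{b,d} + b.b.0)\{c} :: =b=> q2
  q2 = (b.0)\{c} :: =b=> q3
  q3 = 0\{c} :: (no moves)
Partition-refinement fixed point:
  B0 = {p0, q0}
  B1 = {p1, q1}
  B2 = {p2, q2}
  B3 = {p3, q3}
p0 ∈ B0, q0 ∈ B0 → same block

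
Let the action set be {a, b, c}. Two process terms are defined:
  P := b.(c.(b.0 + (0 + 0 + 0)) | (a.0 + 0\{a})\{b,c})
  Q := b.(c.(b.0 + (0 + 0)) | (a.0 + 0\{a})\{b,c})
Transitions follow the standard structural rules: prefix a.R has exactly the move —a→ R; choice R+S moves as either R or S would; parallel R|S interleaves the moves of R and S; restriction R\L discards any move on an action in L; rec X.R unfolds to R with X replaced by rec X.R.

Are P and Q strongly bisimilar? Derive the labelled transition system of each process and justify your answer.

YES

LTS(P): 7 reachable states
  u0 = b.(c.(b.0 + (0 + 0 + 0)) | (a.0 + 0\{a})\{b,c}) ⊢ --b--▸ u1
  u1 = c.(b.0 + (0 + 0 + 0)) | (a.0 + 0\{a})\{b,c} ⊢ --a--▸ u2, --c--▸ u3
  u2 = c.(b.0 + (0 + 0 + 0)) | 0\{b,c} ⊢ --c--▸ u4
  u3 = (b.0 + (0 + 0 + 0)) | (a.0 + 0\{a})\{b,c} ⊢ --a--▸ u4, --b--▸ u5
  u4 = (b.0 + (0 + 0 + 0)) | 0\{b,c} ⊢ --b--▸ u6
  u5 = 0 | (a.0 + 0\{a})\{b,c} ⊢ --a--▸ u6
  u6 = 0 | 0\{b,c} ⊢ ∅
LTS(Q): 7 reachable states
  v0 = b.(c.(b.0 + (0 + 0)) | (a.0 + 0\{a})\{b,c}) ⊢ --b--▸ v1
  v1 = c.(b.0 + (0 + 0)) | (a.0 + 0\{a})\{b,c} ⊢ --a--▸ v2, --c--▸ v3
  v2 = c.(b.0 + (0 + 0)) | 0\{b,c} ⊢ --c--▸ v4
  v3 = (b.0 + (0 + 0)) | (a.0 + 0\{a})\{b,c} ⊢ --a--▸ v4, --b--▸ v5
  v4 = (b.0 + (0 + 0)) | 0\{b,c} ⊢ --b--▸ v6
  v5 = 0 | (a.0 + 0\{a})\{b,c} ⊢ --a--▸ v6
  v6 = 0 | 0\{b,c} ⊢ ∅
Bisimilarity quotient blocks:
  B0 = {u0, v0}
  B1 = {u1, v1}
  B2 = {u2, v2}
  B3 = {u4, v4}
  B4 = {u6, v6}
  B5 = {u3, v3}
  B6 = {u5, v5}
u0 ∈ B0, v0 ∈ B0 → same block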